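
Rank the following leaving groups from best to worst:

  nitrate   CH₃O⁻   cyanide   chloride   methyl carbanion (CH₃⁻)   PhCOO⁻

chloride > nitrate > PhCOO⁻ > cyanide > CH₃O⁻ > methyl carbanion (CH₃⁻)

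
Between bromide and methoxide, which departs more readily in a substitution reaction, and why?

bromide

bromide is the better leaving group.
pKₐ(HBr) ≈ -9 versus pKₐ(CH₃OH) ≈ 15.5: bromide is the much weaker base.
Weak base; good leaving group.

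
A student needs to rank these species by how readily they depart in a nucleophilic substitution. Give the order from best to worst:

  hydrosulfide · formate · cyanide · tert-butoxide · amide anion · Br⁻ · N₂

N₂ > Br⁻ > formate > hydrosulfide > cyanide > tert-butoxide > amide anion

Leaving-group ability tracks the stability of the departed species; conjugate-acid pKₐ is the usual yardstick (lower pKₐ → better LG).
N₂: no meaningful conjugate acid; N₂ departs as an exceptionally stable neutral molecule
Br⁻: pKₐ(HBr) ≈ -9 — weak base; good leaving group
formate: pKₐ(HCOOH) ≈ 3.8
hydrosulfide: pKₐ(H₂S) ≈ 7 — larger and more polarisable than the oxygen analogue
cyanide: pKₐ(HCN) ≈ 9.2
tert-butoxide: pKₐ(t-BuOH) ≈ 18
amide anion: pKₐ(NH₃) ≈ 38 — extremely strong base; never a leaving group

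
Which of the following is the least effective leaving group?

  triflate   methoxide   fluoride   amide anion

amide anion

The more stable X⁻ (or X) is on its own — i.e. the weaker a base it is — the better a leaving group it makes.
triflate: pKₐ(CF₃SO₃H (triflic acid)) ≈ -14
fluoride: pKₐ(HF) ≈ 3.2
methoxide: pKₐ(CH₃OH) ≈ 15.5
amide anion: pKₐ(NH₃) ≈ 38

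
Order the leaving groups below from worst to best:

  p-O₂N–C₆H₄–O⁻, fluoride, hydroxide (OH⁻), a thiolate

Leaving-group ability tracks the stability of the departed species; conjugate-acid pKₐ is the usual yardstick (lower pKₐ → better LG).
fluoride: pKₐ(HF) ≈ 3.2
p-O₂N–C₆H₄–O⁻: pKₐ(p-nitrophenol) ≈ 7.2
a thiolate: pKₐ(RSH (a thiol)) ≈ 10.5 — moderately basic; rarely leaves without activation
hydroxide (OH⁻): pKₐ(H₂O) ≈ 15.7
Reversing gives the worst-to-best order requested.

hydroxide (OH⁻) < a thiolate < p-O₂N–C₆H₄–O⁻ < fluoride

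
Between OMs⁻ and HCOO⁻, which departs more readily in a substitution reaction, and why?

OMs⁻ is the better leaving group.
pKₐ(CH₃SO₃H (MsOH)) ≈ -1.9 versus pKₐ(HCOOH) ≈ 3.8: OMs⁻ is the much weaker base.
Resonance-delocalised alkanesulfonate.

OMs⁻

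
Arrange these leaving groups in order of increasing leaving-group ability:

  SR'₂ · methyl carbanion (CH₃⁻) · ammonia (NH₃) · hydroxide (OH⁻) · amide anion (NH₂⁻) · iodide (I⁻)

Rank by basicity of the departing species: weakest base leaves most easily.
iodide (I⁻): pKₐ(HI) ≈ -10
SR'₂: pKₐ(R'₂SH⁺) ≈ -7
ammonia (NH₃): pKₐ(NH₄⁺) ≈ 9.2
hydroxide (OH⁻): pKₐ(H₂O) ≈ 15.7
amide anion (NH₂⁻): pKₐ(NH₃) ≈ 38
methyl carbanion (CH₃⁻): pKₐ(CH₄) ≈ 48
Listed from poorest to best leaving group as asked.

methyl carbanion (CH₃⁻) < amide anion (NH₂⁻) < hydroxide (OH⁻) < ammonia (NH₃) < SR'₂ < iodide (I⁻)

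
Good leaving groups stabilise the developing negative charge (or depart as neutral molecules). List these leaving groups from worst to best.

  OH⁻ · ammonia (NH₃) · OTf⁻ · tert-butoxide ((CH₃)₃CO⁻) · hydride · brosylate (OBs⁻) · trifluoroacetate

hydride < tert-butoxide ((CH₃)₃CO⁻) < OH⁻ < ammonia (NH₃) < trifluoroacetate < brosylate (OBs⁻) < OTf⁻

Rank by basicity of the departing species: weakest base leaves most easily.
OTf⁻: pKₐ(CF₃SO₃H (triflic acid)) ≈ -14 — charge spread over three oxygens and a CF₃ group; the premier leaving group in synthesis
brosylate (OBs⁻): pKₐ(p-BrC₆H₄SO₃H) ≈ -2.8 — arenesulfonate with a p-bromo substituent
trifluoroacetate: pKₐ(CF₃COOH) ≈ 0.2 — strongly electron-withdrawing CF₃ stabilises the carboxylate
ammonia (NH₃): pKₐ(NH₄⁺) ≈ 9.2
OH⁻: pKₐ(H₂O) ≈ 15.7
tert-butoxide ((CH₃)₃CO⁻): pKₐ(t-BuOH) ≈ 18
hydride: pKₐ(H₂) ≈ 36
Reversing gives the worst-to-best order requested.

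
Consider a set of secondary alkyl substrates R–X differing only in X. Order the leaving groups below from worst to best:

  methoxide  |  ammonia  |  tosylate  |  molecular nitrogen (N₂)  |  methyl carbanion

methyl carbanion < methoxide < ammonia < tosylate < molecular nitrogen (N₂)

Rank by basicity of the departing species: weakest base leaves most easily.
molecular nitrogen (N₂): no meaningful conjugate acid; N₂ departs as an exceptionally stable neutral molecule
tosylate: pKₐ(p-CH₃C₆H₄SO₃H (TsOH)) ≈ -2.8 — resonance-delocalised arenesulfonate
ammonia: pKₐ(NH₄⁺) ≈ 9.2
methoxide: pKₐ(CH₃OH) ≈ 15.5 — strong base; alkoxides do not leave unassisted
methyl carbanion: pKₐ(CH₄) ≈ 48 — unstabilised carbanion; the worst conceivable leaving group
Listed from poorest to best leaving group as asked.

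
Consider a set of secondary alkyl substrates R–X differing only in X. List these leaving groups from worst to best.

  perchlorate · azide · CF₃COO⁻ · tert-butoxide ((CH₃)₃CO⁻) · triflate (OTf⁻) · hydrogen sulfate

Leaving-group ability tracks the stability of the departed species; conjugate-acid pKₐ is the usual yardstick (lower pKₐ → better LG).
triflate (OTf⁻): pKₐ(CF₃SO₃H (triflic acid)) ≈ -14
perchlorate: pKₐ(HClO₄) ≈ -10
hydrogen sulfate: pKₐ(H₂SO₄) ≈ -3
CF₃COO⁻: pKₐ(CF₃COOH) ≈ 0.2
azide: pKₐ(HN₃) ≈ 4.7
tert-butoxide ((CH₃)₃CO⁻): pKₐ(t-BuOH) ≈ 18
Reversing gives the worst-to-best order requested.

tert-butoxide ((CH₃)₃CO⁻) < azide < CF₃COO⁻ < hydrogen sulfate < perchlorate < triflate (OTf⁻)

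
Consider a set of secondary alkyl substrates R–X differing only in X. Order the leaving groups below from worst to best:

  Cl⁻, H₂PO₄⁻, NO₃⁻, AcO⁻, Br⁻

AcO⁻ < H₂PO₄⁻ < NO₃⁻ < Cl⁻ < Br⁻

Br⁻: pKₐ(HBr) ≈ -9
Cl⁻: pKₐ(HCl) ≈ -7 — moderately weak base
NO₃⁻: pKₐ(HNO₃) ≈ -1.3 — resonance-delocalised over three oxygens
H₂PO₄⁻: pKₐ(H₃PO₄) ≈ 2.1 — moderate base; biological leaving group after further activation
AcO⁻: pKₐ(CH₃COOH) ≈ 4.8 — resonance-stabilised but still a weak base
Reversing gives the worst-to-best order requested.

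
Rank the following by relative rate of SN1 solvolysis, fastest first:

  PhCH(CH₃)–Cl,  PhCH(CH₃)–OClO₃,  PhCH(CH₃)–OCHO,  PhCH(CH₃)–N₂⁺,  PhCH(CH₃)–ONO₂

PhCH(CH₃)–N₂⁺ > PhCH(CH₃)–OClO₃ > PhCH(CH₃)–Cl > PhCH(CH₃)–ONO₂ > PhCH(CH₃)–OCHO

Same R in every case — rank the leaving groups.
The more stable X⁻ (or X) is on its own — i.e. the weaker a base it is — the better a leaving group it makes.
PhCH(CH₃)–N₂⁺ loses N₂: no meaningful conjugate acid; N₂ departs as an exceptionally stable neutral molecule
PhCH(CH₃)–OClO₃ loses ClO₄⁻: pKₐ(HClO₄) ≈ -10
PhCH(CH₃)–Cl loses Cl⁻: pKₐ(HCl) ≈ -7
PhCH(CH₃)–ONO₂ loses NO₃⁻: pKₐ(HNO₃) ≈ -1.3
PhCH(CH₃)–OCHO loses HCOO⁻: pKₐ(HCOOH) ≈ 3.8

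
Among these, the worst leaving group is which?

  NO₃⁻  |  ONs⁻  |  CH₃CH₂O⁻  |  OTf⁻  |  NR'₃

Leaving-group ability tracks the stability of the departed species; conjugate-acid pKₐ is the usual yardstick (lower pKₐ → better LG).
OTf⁻: pKₐ(CF₃SO₃H (triflic acid)) ≈ -14
ONs⁻: pKₐ(p-O₂NC₆H₄SO₃H) ≈ -3.5
NO₃⁻: pKₐ(HNO₃) ≈ -1.3
NR'₃: pKₐ(R'₃NH⁺) ≈ 10.7
CH₃CH₂O⁻: pKₐ(CH₃CH₂OH) ≈ 16

CH₃CH₂O⁻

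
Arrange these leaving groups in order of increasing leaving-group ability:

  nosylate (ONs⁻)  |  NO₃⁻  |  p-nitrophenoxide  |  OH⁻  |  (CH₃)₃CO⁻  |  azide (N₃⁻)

Rank by basicity of the departing species: weakest base leaves most easily.
nosylate (ONs⁻): pKₐ(p-O₂NC₆H₄SO₃H) ≈ -3.5 — p-nitro group further stabilises the sulfonate
NO₃⁻: pKₐ(HNO₃) ≈ -1.3 — resonance-delocalised over three oxygens
azide (N₃⁻): pKₐ(HN₃) ≈ 4.7
p-nitrophenoxide: pKₐ(p-nitrophenol) ≈ 7.2 — nitro group delocalises the charge; the classic chromogenic LG
OH⁻: pKₐ(H₂O) ≈ 15.7 — strong base; essentially never leaves without prior activation
(CH₃)₃CO⁻: pKₐ(t-BuOH) ≈ 18 — bulky, strongly basic alkoxide
Listed from poorest to best leaving group as asked.

(CH₃)₃CO⁻ < OH⁻ < p-nitrophenoxide < azide (N₃⁻) < NO₃⁻ < nosylate (ONs⁻)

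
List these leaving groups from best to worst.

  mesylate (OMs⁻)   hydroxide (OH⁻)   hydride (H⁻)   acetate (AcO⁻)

mesylate (OMs⁻) > acetate (AcO⁻) > hydroxide (OH⁻) > hydride (H⁻)

mesylate (OMs⁻): pKₐ(CH₃SO₃H (MsOH)) ≈ -1.9
acetate (AcO⁻): pKₐ(CH₃COOH) ≈ 4.8
hydroxide (OH⁻): pKₐ(H₂O) ≈ 15.7
hydride (H⁻): pKₐ(H₂) ≈ 36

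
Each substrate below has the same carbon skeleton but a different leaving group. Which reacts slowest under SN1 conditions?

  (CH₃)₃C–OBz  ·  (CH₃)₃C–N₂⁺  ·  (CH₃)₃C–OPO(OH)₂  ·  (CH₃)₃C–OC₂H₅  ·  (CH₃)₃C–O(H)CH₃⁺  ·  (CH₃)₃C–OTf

(CH₃)₃C–OC₂H₅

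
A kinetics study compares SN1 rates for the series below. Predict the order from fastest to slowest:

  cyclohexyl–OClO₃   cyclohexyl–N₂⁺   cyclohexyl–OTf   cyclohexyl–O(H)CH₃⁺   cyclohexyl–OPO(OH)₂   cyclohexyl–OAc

With the same alkyl group throughout, only the leaving group differentiates the rates.
The more stable X⁻ (or X) is on its own — i.e. the weaker a base it is — the better a leaving group it makes.
cyclohexyl–N₂⁺ loses N₂: no meaningful conjugate acid; N₂ departs as an exceptionally stable neutral molecule
cyclohexyl–OTf loses OTf⁻: pKₐ(CF₃SO₃H (triflic acid)) ≈ -14
cyclohexyl–OClO₃ loses ClO₄⁻: pKₐ(HClO₄) ≈ -10
cyclohexyl–O(H)CH₃⁺ loses R'OH: pKₐ(R'OH₂⁺) ≈ -2.4
cyclohexyl–OPO(OH)₂ loses H₂PO₄⁻: pKₐ(H₃PO₄) ≈ 2.1
cyclohexyl–OAc loses AcO⁻: pKₐ(CH₃COOH) ≈ 4.8

cyclohexyl–N₂⁺ > cyclohexyl–OTf > cyclohexyl–OClO₃ > cyclohexyl–O(H)CH₃⁺ > cyclohexyl–OPO(OH)₂ > cyclohexyl–OAc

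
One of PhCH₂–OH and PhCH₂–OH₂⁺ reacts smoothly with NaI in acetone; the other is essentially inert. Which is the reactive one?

PhCH₂–OH₂⁺

From PhCH₂–OH the departing group would be OH⁻ (pKₐ(H₂O) ≈ 15.7). Strong base; essentially never leaves without prior activation.
From PhCH₂–OH₂⁺ the leaving group is H₂O (pKₐ(H₃O⁺) ≈ -1.7). Neutral; leaves from a protonated alcohol (R–OH₂⁺).
(In practice PhCH₂–OH₂⁺ is made from PhCH₂–OH by protonation with strong acid, converting the leaving group from hydroxide to neutral water.)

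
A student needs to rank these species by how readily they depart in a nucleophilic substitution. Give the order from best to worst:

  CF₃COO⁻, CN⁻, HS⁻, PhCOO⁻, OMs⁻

OMs⁻: pKₐ(CH₃SO₃H (MsOH)) ≈ -1.9
CF₃COO⁻: pKₐ(CF₃COOH) ≈ 0.2
PhCOO⁻: pKₐ(C₆H₅COOH) ≈ 4.2
HS⁻: pKₐ(H₂S) ≈ 7
CN⁻: pKₐ(HCN) ≈ 9.2

OMs⁻ > CF₃COO⁻ > PhCOO⁻ > HS⁻ > CN⁻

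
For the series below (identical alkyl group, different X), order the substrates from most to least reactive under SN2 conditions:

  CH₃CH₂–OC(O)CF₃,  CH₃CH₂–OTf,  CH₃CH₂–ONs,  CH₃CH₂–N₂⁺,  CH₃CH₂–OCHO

CH₃CH₂–N₂⁺ > CH₃CH₂–OTf > CH₃CH₂–ONs > CH₃CH₂–OC(O)CF₃ > CH₃CH₂–OCHO

With the same alkyl group throughout, only the leaving group differentiates the rates.
The more stable X⁻ (or X) is on its own — i.e. the weaker a base it is — the better a leaving group it makes.
CH₃CH₂–N₂⁺ loses N₂: no meaningful conjugate acid; N₂ departs as an exceptionally stable neutral molecule
CH₃CH₂–OTf loses OTf⁻: pKₐ(CF₃SO₃H (triflic acid)) ≈ -14
CH₃CH₂–ONs loses ONs⁻: pKₐ(p-O₂NC₆H₄SO₃H) ≈ -3.5
CH₃CH₂–OC(O)CF₃ loses CF₃COO⁻: pKₐ(CF₃COOH) ≈ 0.2
CH₃CH₂–OCHO loses HCOO⁻: pKₐ(HCOOH) ≈ 3.8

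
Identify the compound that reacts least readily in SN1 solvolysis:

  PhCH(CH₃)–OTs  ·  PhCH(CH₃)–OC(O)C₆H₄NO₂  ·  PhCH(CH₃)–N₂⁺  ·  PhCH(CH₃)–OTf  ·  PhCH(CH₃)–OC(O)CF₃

PhCH(CH₃)–OC(O)C₆H₄NO₂

Same R in every case — rank the leaving groups.
Rank by basicity of the departing species: weakest base leaves most easily.
PhCH(CH₃)–N₂⁺ loses N₂: no meaningful conjugate acid; N₂ departs as an exceptionally stable neutral molecule
PhCH(CH₃)–OTf loses OTf⁻: pKₐ(CF₃SO₃H (triflic acid)) ≈ -14
PhCH(CH₃)–OTs loses OTs⁻: pKₐ(p-CH₃C₆H₄SO₃H (TsOH)) ≈ -2.8
PhCH(CH₃)–OC(O)CF₃ loses CF₃COO⁻: pKₐ(CF₃COOH) ≈ 0.2
PhCH(CH₃)–OC(O)C₆H₄NO₂ loses p-O₂N–C₆H₄–COO⁻: pKₐ(p-nitrobenzoic acid) ≈ 3.4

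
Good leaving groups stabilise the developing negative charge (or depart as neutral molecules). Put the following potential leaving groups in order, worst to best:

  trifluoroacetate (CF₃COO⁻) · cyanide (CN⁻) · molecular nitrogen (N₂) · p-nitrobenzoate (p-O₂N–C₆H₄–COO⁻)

Rank by basicity of the departing species: weakest base leaves most easily.
molecular nitrogen (N₂): no meaningful conjugate acid; N₂ departs as an exceptionally stable neutral molecule
trifluoroacetate (CF₃COO⁻): pKₐ(CF₃COOH) ≈ 0.2 — strongly electron-withdrawing CF₃ stabilises the carboxylate
p-nitrobenzoate (p-O₂N–C₆H₄–COO⁻): pKₐ(p-nitrobenzoic acid) ≈ 3.4
cyanide (CN⁻): pKₐ(HCN) ≈ 9.2 — sp carbon stabilises the charge somewhat, but still a poor LG
Listed from poorest to best leaving group as asked.

cyanide (CN⁻) < p-nitrobenzoate (p-O₂N–C₆H₄–COO⁻) < trifluoroacetate (CF₃COO⁻) < molecular nitrogen (N₂)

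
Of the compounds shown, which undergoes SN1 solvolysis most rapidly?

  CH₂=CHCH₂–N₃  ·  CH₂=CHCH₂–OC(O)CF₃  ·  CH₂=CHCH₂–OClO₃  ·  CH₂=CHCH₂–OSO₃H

CH₂=CHCH₂–OClO₃

Same R in every case — rank the leaving groups.
Leaving-group ability tracks the stability of the departed species; conjugate-acid pKₐ is the usual yardstick (lower pKₐ → better LG).
CH₂=CHCH₂–OClO₃ loses ClO₄⁻: pKₐ(HClO₄) ≈ -10
CH₂=CHCH₂–OSO₃H loses HSO₄⁻: pKₐ(H₂SO₄) ≈ -3
CH₂=CHCH₂–OC(O)CF₃ loses CF₃COO⁻: pKₐ(CF₃COOH) ≈ 0.2
CH₂=CHCH₂–N₃ loses N₃⁻: pKₐ(HN₃) ≈ 4.7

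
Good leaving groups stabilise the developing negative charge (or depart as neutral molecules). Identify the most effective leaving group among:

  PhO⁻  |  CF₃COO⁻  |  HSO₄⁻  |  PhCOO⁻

HSO₄⁻

Leaving-group ability tracks the stability of the departed species; conjugate-acid pKₐ is the usual yardstick (lower pKₐ → better LG).
HSO₄⁻: pKₐ(H₂SO₄) ≈ -3
CF₃COO⁻: pKₐ(CF₃COOH) ≈ 0.2
PhCOO⁻: pKₐ(C₆H₅COOH) ≈ 4.2
PhO⁻: pKₐ(C₆H₅OH (phenol)) ≈ 10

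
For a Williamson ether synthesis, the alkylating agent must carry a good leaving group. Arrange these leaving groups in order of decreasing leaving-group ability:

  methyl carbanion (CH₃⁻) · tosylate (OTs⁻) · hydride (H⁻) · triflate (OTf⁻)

A good leaving group is a weak base: the lower the pKₐ of its conjugate acid, the more readily it departs.
triflate (OTf⁻): pKₐ(CF₃SO₃H (triflic acid)) ≈ -14
tosylate (OTs⁻): pKₐ(p-CH₃C₆H₄SO₃H (TsOH)) ≈ -2.8 — resonance-delocalised arenesulfonate
hydride (H⁻): pKₐ(H₂) ≈ 36
methyl carbanion (CH₃⁻): pKₐ(CH₄) ≈ 48 — unstabilised carbanion; the worst conceivable leaving group

triflate (OTf⁻) > tosylate (OTs⁻) > hydride (H⁻) > methyl carbanion (CH₃⁻)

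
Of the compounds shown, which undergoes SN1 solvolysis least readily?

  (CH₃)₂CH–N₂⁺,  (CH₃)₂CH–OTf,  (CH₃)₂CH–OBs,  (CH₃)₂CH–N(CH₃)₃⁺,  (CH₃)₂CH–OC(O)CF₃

(CH₃)₂CH–N(CH₃)₃⁺

Same R in every case — rank the leaving groups.
The more stable X⁻ (or X) is on its own — i.e. the weaker a base it is — the better a leaving group it makes.
(CH₃)₂CH–N₂⁺ loses N₂: no meaningful conjugate acid; N₂ departs as an exceptionally stable neutral molecule
(CH₃)₂CH–OTf loses OTf⁻: pKₐ(CF₃SO₃H (triflic acid)) ≈ -14
(CH₃)₂CH–OBs loses OBs⁻: pKₐ(p-BrC₆H₄SO₃H) ≈ -2.8
(CH₃)₂CH–OC(O)CF₃ loses CF₃COO⁻: pKₐ(CF₃COOH) ≈ 0.2
(CH₃)₂CH–N(CH₃)₃⁺ loses NR'₃: pKₐ(R'₃NH⁺) ≈ 10.7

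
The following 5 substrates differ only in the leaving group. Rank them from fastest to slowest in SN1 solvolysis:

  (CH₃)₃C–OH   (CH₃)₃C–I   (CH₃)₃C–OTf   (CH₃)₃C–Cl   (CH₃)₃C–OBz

Same R in every case — rank the leaving groups.
Leaving-group ability tracks the stability of the departed species; conjugate-acid pKₐ is the usual yardstick (lower pKₐ → better LG).
(CH₃)₃C–OTf loses OTf⁻: pKₐ(CF₃SO₃H (triflic acid)) ≈ -14
(CH₃)₃C–I loses I⁻: pKₐ(HI) ≈ -10
(CH₃)₃C–Cl loses Cl⁻: pKₐ(HCl) ≈ -7
(CH₃)₃C–OBz loses PhCOO⁻: pKₐ(C₆H₅COOH) ≈ 4.2
(CH₃)₃C–OH loses OH⁻: pKₐ(H₂O) ≈ 15.7

(CH₃)₃C–OTf > (CH₃)₃C–I > (CH₃)₃C–Cl > (CH₃)₃C–OBz > (CH₃)₃C–OH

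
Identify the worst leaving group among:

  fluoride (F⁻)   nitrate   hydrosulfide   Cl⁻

hydrosulfide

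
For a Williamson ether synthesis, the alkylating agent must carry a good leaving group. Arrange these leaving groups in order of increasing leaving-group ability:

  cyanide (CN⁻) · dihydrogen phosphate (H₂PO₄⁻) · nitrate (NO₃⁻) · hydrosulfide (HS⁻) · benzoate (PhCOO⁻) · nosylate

A good leaving group is a weak base: the lower the pKₐ of its conjugate acid, the more readily it departs.
nosylate: pKₐ(p-O₂NC₆H₄SO₃H) ≈ -3.5
nitrate (NO₃⁻): pKₐ(HNO₃) ≈ -1.3
dihydrogen phosphate (H₂PO₄⁻): pKₐ(H₃PO₄) ≈ 2.1
benzoate (PhCOO⁻): pKₐ(C₆H₅COOH) ≈ 4.2
hydrosulfide (HS⁻): pKₐ(H₂S) ≈ 7
cyanide (CN⁻): pKₐ(HCN) ≈ 9.2
Listed from poorest to best leaving group as asked.

cyanide (CN⁻) < hydrosulfide (HS⁻) < benzoate (PhCOO⁻) < dihydrogen phosphate (H₂PO₄⁻) < nitrate (NO₃⁻) < nosylate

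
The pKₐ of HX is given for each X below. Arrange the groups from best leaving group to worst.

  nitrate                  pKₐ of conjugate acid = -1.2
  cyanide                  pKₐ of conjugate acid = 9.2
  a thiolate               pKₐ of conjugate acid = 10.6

nitrate > cyanide > a thiolate

Lower conjugate-acid pKₐ ⇒ weaker base ⇒ better leaving group.
Sorting by the given values: nitrate (-1.2), cyanide (9.2), a thiolate (10.6).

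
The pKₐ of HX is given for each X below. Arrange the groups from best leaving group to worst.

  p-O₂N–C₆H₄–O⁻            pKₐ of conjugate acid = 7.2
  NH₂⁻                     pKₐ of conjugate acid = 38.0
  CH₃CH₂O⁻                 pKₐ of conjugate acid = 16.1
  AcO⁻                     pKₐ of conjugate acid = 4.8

Lower conjugate-acid pKₐ ⇒ weaker base ⇒ better leaving group.
Sorting by the given values: AcO⁻ (4.8), p-O₂N–C₆H₄–O⁻ (7.2), CH₃CH₂O⁻ (16.1), NH₂⁻ (38.0).

AcO⁻ > p-O₂N–C₆H₄–O⁻ > CH₃CH₂O⁻ > NH₂⁻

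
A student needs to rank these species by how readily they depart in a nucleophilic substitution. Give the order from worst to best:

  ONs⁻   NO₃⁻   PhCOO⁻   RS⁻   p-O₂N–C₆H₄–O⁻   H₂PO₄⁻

RS⁻ < p-O₂N–C₆H₄–O⁻ < PhCOO⁻ < H₂PO₄⁻ < NO₃⁻ < ONs⁻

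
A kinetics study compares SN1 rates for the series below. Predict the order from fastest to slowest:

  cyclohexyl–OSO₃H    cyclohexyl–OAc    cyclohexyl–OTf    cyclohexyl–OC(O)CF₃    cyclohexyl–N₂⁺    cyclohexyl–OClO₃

With the same alkyl group throughout, only the leaving group differentiates the rates.
A good leaving group is a weak base: the lower the pKₐ of its conjugate acid, the more readily it departs.
cyclohexyl–N₂⁺ loses N₂: no meaningful conjugate acid; N₂ departs as an exceptionally stable neutral molecule
cyclohexyl–OTf loses OTf⁻: pKₐ(CF₃SO₃H (triflic acid)) ≈ -14
cyclohexyl–OClO₃ loses ClO₄⁻: pKₐ(HClO₄) ≈ -10
cyclohexyl–OSO₃H loses HSO₄⁻: pKₐ(H₂SO₄) ≈ -3
cyclohexyl–OC(O)CF₃ loses CF₃COO⁻: pKₐ(CF₃COOH) ≈ 0.2
cyclohexyl–OAc loses AcO⁻: pKₐ(CH₃COOH) ≈ 4.8

cyclohexyl–N₂⁺ > cyclohexyl–OTf > cyclohexyl–OClO₃ > cyclohexyl–OSO₃H > cyclohexyl–OC(O)CF₃ > cyclohexyl–OAc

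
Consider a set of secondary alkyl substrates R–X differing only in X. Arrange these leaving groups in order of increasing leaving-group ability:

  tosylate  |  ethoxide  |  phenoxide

ethoxide < phenoxide < tosylate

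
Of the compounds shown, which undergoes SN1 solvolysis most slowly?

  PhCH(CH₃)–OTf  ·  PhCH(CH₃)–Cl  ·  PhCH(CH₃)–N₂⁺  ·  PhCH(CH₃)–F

With the same alkyl group throughout, only the leaving group differentiates the rates.
Leaving-group ability tracks the stability of the departed species; conjugate-acid pKₐ is the usual yardstick (lower pKₐ → better LG).
PhCH(CH₃)–N₂⁺ loses N₂: no meaningful conjugate acid; N₂ departs as an exceptionally stable neutral molecule
PhCH(CH₃)–OTf loses OTf⁻: pKₐ(CF₃SO₃H (triflic acid)) ≈ -14
PhCH(CH₃)–Cl loses Cl⁻: pKₐ(HCl) ≈ -7
PhCH(CH₃)–F loses F⁻: pKₐ(HF) ≈ 3.2

PhCH(CH₃)–F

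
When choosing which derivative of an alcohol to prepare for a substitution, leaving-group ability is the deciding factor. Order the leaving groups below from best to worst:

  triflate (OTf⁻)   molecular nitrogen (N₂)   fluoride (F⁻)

molecular nitrogen (N₂) > triflate (OTf⁻) > fluoride (F⁻)

Leaving-group ability tracks the stability of the departed species; conjugate-acid pKₐ is the usual yardstick (lower pKₐ → better LG).
molecular nitrogen (N₂): no meaningful conjugate acid; N₂ departs as an exceptionally stable neutral molecule
triflate (OTf⁻): pKₐ(CF₃SO₃H (triflic acid)) ≈ -14
fluoride (F⁻): pKₐ(HF) ≈ 3.2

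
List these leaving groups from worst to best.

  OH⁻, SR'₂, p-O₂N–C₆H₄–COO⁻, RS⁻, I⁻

OH⁻ < RS⁻ < p-O₂N–C₆H₄–COO⁻ < SR'₂ < I⁻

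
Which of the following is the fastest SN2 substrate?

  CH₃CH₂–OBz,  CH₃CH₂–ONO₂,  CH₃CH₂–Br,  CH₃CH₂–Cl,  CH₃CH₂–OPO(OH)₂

Identical carbon frameworks mean the comparison reduces to leaving-group quality.
Leaving-group ability tracks the stability of the departed species; conjugate-acid pKₐ is the usual yardstick (lower pKₐ → better LG).
CH₃CH₂–Br loses Br⁻: pKₐ(HBr) ≈ -9
CH₃CH₂–Cl loses Cl⁻: pKₐ(HCl) ≈ -7
CH₃CH₂–ONO₂ loses NO₃⁻: pKₐ(HNO₃) ≈ -1.3
CH₃CH₂–OPO(OH)₂ loses H₂PO₄⁻: pKₐ(H₃PO₄) ≈ 2.1
CH₃CH₂–OBz loses PhCOO⁻: pKₐ(C₆H₅COOH) ≈ 4.2

CH₃CH₂–Br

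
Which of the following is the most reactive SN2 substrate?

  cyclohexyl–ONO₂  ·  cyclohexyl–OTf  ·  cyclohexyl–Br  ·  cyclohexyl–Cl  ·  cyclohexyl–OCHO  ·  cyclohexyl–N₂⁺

cyclohexyl–N₂⁺

With the same alkyl group throughout, only the leaving group differentiates the rates.
The more stable X⁻ (or X) is on its own — i.e. the weaker a base it is — the better a leaving group it makes.
cyclohexyl–N₂⁺ loses N₂: no meaningful conjugate acid; N₂ departs as an exceptionally stable neutral molecule
cyclohexyl–OTf loses OTf⁻: pKₐ(CF₃SO₃H (triflic acid)) ≈ -14
cyclohexyl–Br loses Br⁻: pKₐ(HBr) ≈ -9
cyclohexyl–Cl loses Cl⁻: pKₐ(HCl) ≈ -7
cyclohexyl–ONO₂ loses NO₃⁻: pKₐ(HNO₃) ≈ -1.3
cyclohexyl–OCHO loses HCOO⁻: pKₐ(HCOOH) ≈ 3.8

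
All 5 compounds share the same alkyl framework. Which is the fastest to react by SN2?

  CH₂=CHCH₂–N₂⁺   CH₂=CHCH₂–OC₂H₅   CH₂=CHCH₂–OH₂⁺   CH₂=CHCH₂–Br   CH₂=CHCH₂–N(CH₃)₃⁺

Same R in every case — rank the leaving groups.
The more stable X⁻ (or X) is on its own — i.e. the weaker a base it is — the better a leaving group it makes.
CH₂=CHCH₂–N₂⁺ loses N₂: no meaningful conjugate acid; N₂ departs as an exceptionally stable neutral molecule
CH₂=CHCH₂–Br loses Br⁻: pKₐ(HBr) ≈ -9
CH₂=CHCH₂–OH₂⁺ loses H₂O: pKₐ(H₃O⁺) ≈ -1.7
CH₂=CHCH₂–N(CH₃)₃⁺ loses NR'₃: pKₐ(R'₃NH⁺) ≈ 10.7
CH₂=CHCH₂–OC₂H₅ loses CH₃CH₂O⁻: pKₐ(CH₃CH₂OH) ≈ 16

CH₂=CHCH₂–N₂⁺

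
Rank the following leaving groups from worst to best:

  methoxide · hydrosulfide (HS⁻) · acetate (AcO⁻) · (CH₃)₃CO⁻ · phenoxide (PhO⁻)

(CH₃)₃CO⁻ < methoxide < phenoxide (PhO⁻) < hydrosulfide (HS⁻) < acetate (AcO⁻)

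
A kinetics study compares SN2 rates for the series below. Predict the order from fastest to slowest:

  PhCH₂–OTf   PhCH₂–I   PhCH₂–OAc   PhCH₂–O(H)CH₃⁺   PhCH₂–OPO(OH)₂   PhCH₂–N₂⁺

With the same alkyl group throughout, only the leaving group differentiates the rates.
Leaving-group ability tracks the stability of the departed species; conjugate-acid pKₐ is the usual yardstick (lower pKₐ → better LG).
PhCH₂–N₂⁺ loses N₂: no meaningful conjugate acid; N₂ departs as an exceptionally stable neutral molecule
PhCH₂–OTf loses OTf⁻: pKₐ(CF₃SO₃H (triflic acid)) ≈ -14
PhCH₂–I loses I⁻: pKₐ(HI) ≈ -10
PhCH₂–O(H)CH₃⁺ loses R'OH: pKₐ(R'OH₂⁺) ≈ -2.4
PhCH₂–OPO(OH)₂ loses H₂PO₄⁻: pKₐ(H₃PO₄) ≈ 2.1
PhCH₂–OAc loses AcO⁻: pKₐ(CH₃COOH) ≈ 4.8

PhCH₂–N₂⁺ > PhCH₂–OTf > PhCH₂–I > PhCH₂–O(H)CH₃⁺ > PhCH₂–OPO(OH)₂ > PhCH₂–OAc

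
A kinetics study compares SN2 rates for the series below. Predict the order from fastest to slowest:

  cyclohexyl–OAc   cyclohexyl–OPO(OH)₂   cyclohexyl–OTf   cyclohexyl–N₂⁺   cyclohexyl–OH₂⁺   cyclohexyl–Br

cyclohexyl–N₂⁺ > cyclohexyl–OTf > cyclohexyl–Br > cyclohexyl–OH₂⁺ > cyclohexyl–OPO(OH)₂ > cyclohexyl–OAc

Identical carbon frameworks mean the comparison reduces to leaving-group quality.
Leaving-group ability tracks the stability of the departed species; conjugate-acid pKₐ is the usual yardstick (lower pKₐ → better LG).
cyclohexyl–N₂⁺ loses N₂: no meaningful conjugate acid; N₂ departs as an exceptionally stable neutral molecule
cyclohexyl–OTf loses OTf⁻: pKₐ(CF₃SO₃H (triflic acid)) ≈ -14
cyclohexyl–Br loses Br⁻: pKₐ(HBr) ≈ -9
cyclohexyl–OH₂⁺ loses H₂O: pKₐ(H₃O⁺) ≈ -1.7
cyclohexyl–OPO(OH)₂ loses H₂PO₄⁻: pKₐ(H₃PO₄) ≈ 2.1
cyclohexyl–OAc loses AcO⁻: pKₐ(CH₃COOH) ≈ 4.8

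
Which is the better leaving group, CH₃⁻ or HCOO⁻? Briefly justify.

HCOO⁻ is the better leaving group.
pKₐ(HCOOH) ≈ 3.8 versus pKₐ(CH₄) ≈ 48: HCOO⁻ is the much weaker base.
Resonance-stabilised carboxylate.

HCOO⁻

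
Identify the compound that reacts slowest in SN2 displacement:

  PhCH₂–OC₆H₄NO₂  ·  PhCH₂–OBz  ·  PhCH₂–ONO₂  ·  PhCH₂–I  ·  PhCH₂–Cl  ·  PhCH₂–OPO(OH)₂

PhCH₂–OC₆H₄NO₂

The skeletons are identical, so relative rate is governed entirely by leaving-group ability.
A good leaving group is a weak base: the lower the pKₐ of its conjugate acid, the more readily it departs.
PhCH₂–I loses I⁻: pKₐ(HI) ≈ -10
PhCH₂–Cl loses Cl⁻: pKₐ(HCl) ≈ -7
PhCH₂–ONO₂ loses NO₃⁻: pKₐ(HNO₃) ≈ -1.3
PhCH₂–OPO(OH)₂ loses H₂PO₄⁻: pKₐ(H₃PO₄) ≈ 2.1
PhCH₂–OBz loses PhCOO⁻: pKₐ(C₆H₅COOH) ≈ 4.2
PhCH₂–OC₆H₄NO₂ loses p-O₂N–C₆H₄–O⁻: pKₐ(p-nitrophenol) ≈ 7.2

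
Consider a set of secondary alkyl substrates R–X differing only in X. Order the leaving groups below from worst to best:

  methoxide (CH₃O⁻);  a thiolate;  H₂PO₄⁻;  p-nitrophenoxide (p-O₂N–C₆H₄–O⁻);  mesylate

A good leaving group is a weak base: the lower the pKₐ of its conjugate acid, the more readily it departs.
mesylate: pKₐ(CH₃SO₃H (MsOH)) ≈ -1.9 — resonance-delocalised alkanesulfonate
H₂PO₄⁻: pKₐ(H₃PO₄) ≈ 2.1
p-nitrophenoxide (p-O₂N–C₆H₄–O⁻): pKₐ(p-nitrophenol) ≈ 7.2
a thiolate: pKₐ(RSH (a thiol)) ≈ 10.5 — moderately basic; rarely leaves without activation
methoxide (CH₃O⁻): pKₐ(CH₃OH) ≈ 15.5 — strong base; alkoxides do not leave unassisted
Listed from poorest to best leaving group as asked.

methoxide (CH₃O⁻) < a thiolate < p-nitrophenoxide (p-O₂N–C₆H₄–O⁻) < H₂PO₄⁻ < mesylate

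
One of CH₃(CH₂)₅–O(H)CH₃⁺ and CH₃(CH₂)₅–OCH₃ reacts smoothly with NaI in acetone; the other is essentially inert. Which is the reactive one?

CH₃(CH₂)₅–O(H)CH₃⁺

From CH₃(CH₂)₅–OCH₃ the departing group would be CH₃O⁻ (pKₐ(CH₃OH) ≈ 15.5). Strong base; alkoxides do not leave unassisted.
From CH₃(CH₂)₅–O(H)CH₃⁺ the leaving group is R'OH (pKₐ(R'OH₂⁺) ≈ -2.4). Neutral; leaves from a protonated ether (an oxonium ion, R–O(H)R'⁺).
(In practice CH₃(CH₂)₅–O(H)CH₃⁺ is made from CH₃(CH₂)₅–OCH₃ by protonation with concentrated HI, allowing neutral methanol, rather than methoxide, to depart.)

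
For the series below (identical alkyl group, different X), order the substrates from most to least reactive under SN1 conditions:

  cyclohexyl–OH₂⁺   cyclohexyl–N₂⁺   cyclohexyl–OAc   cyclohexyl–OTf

cyclohexyl–N₂⁺ > cyclohexyl–OTf > cyclohexyl–OH₂⁺ > cyclohexyl–OAc

Identical carbon frameworks mean the comparison reduces to leaving-group quality.
The more stable X⁻ (or X) is on its own — i.e. the weaker a base it is — the better a leaving group it makes.
cyclohexyl–N₂⁺ loses N₂: no meaningful conjugate acid; N₂ departs as an exceptionally stable neutral molecule
cyclohexyl–OTf loses OTf⁻: pKₐ(CF₃SO₃H (triflic acid)) ≈ -14
cyclohexyl–OH₂⁺ loses H₂O: pKₐ(H₃O⁺) ≈ -1.7
cyclohexyl–OAc loses AcO⁻: pKₐ(CH₃COOH) ≈ 4.8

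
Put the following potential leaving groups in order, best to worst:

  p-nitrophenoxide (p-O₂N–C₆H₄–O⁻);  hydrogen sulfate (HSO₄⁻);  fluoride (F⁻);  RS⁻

hydrogen sulfate (HSO₄⁻) > fluoride (F⁻) > p-nitrophenoxide (p-O₂N–C₆H₄–O⁻) > RS⁻

Rank by basicity of the departing species: weakest base leaves most easily.
hydrogen sulfate (HSO₄⁻): pKₐ(H₂SO₄) ≈ -3
fluoride (F⁻): pKₐ(HF) ≈ 3.2
p-nitrophenoxide (p-O₂N–C₆H₄–O⁻): pKₐ(p-nitrophenol) ≈ 7.2
RS⁻: pKₐ(RSH (a thiol)) ≈ 10.5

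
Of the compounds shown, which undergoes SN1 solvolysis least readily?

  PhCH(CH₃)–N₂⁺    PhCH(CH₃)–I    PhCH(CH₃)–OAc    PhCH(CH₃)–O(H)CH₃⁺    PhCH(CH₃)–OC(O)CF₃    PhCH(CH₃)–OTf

PhCH(CH₃)–OAc

Identical carbon frameworks mean the comparison reduces to leaving-group quality.
Rank by basicity of the departing species: weakest base leaves most easily.
PhCH(CH₃)–N₂⁺ loses N₂: no meaningful conjugate acid; N₂ departs as an exceptionally stable neutral molecule
PhCH(CH₃)–OTf loses OTf⁻: pKₐ(CF₃SO₃H (triflic acid)) ≈ -14
PhCH(CH₃)–I loses I⁻: pKₐ(HI) ≈ -10
PhCH(CH₃)–O(H)CH₃⁺ loses R'OH: pKₐ(R'OH₂⁺) ≈ -2.4
PhCH(CH₃)–OC(O)CF₃ loses CF₃COO⁻: pKₐ(CF₃COOH) ≈ 0.2
PhCH(CH₃)–OAc loses AcO⁻: pKₐ(CH₃COOH) ≈ 4.8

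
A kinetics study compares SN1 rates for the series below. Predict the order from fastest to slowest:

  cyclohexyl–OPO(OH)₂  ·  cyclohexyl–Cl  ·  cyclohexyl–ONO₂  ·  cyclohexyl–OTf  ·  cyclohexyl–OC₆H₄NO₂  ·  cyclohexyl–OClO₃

cyclohexyl–OTf > cyclohexyl–OClO₃ > cyclohexyl–Cl > cyclohexyl–ONO₂ > cyclohexyl–OPO(OH)₂ > cyclohexyl–OC₆H₄NO₂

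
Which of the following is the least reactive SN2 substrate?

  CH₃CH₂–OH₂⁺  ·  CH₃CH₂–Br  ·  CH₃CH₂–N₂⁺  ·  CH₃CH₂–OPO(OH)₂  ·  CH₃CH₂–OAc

CH₃CH₂–OAc

Identical carbon frameworks mean the comparison reduces to leaving-group quality.
Leaving-group ability tracks the stability of the departed species; conjugate-acid pKₐ is the usual yardstick (lower pKₐ → better LG).
CH₃CH₂–N₂⁺ loses N₂: no meaningful conjugate acid; N₂ departs as an exceptionally stable neutral molecule
CH₃CH₂–Br loses Br⁻: pKₐ(HBr) ≈ -9
CH₃CH₂–OH₂⁺ loses H₂O: pKₐ(H₃O⁺) ≈ -1.7
CH₃CH₂–OPO(OH)₂ loses H₂PO₄⁻: pKₐ(H₃PO₄) ≈ 2.1
CH₃CH₂–OAc loses AcO⁻: pKₐ(CH₃COOH) ≈ 4.8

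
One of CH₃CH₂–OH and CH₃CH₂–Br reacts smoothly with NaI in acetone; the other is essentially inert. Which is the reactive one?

From CH₃CH₂–OH the departing group would be OH⁻ (pKₐ(H₂O) ≈ 15.7). Strong base; essentially never leaves without prior activation.
From CH₃CH₂–Br the leaving group is Br⁻ (pKₐ(HBr) ≈ -9). Weak base; good leaving group.
(In practice CH₃CH₂–Br is made from CH₃CH₂–OH by treatment with PBr₃, replacing the hydroxyl with bromide.)

CH₃CH₂–Br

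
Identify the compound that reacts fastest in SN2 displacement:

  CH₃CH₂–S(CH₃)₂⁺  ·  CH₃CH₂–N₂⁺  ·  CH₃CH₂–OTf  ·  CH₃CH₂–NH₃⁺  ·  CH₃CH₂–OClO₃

Same R in every case — rank the leaving groups.
Leaving-group ability tracks the stability of the departed species; conjugate-acid pKₐ is the usual yardstick (lower pKₐ → better LG).
CH₃CH₂–N₂⁺ loses N₂: no meaningful conjugate acid; N₂ departs as an exceptionally stable neutral molecule
CH₃CH₂–OTf loses OTf⁻: pKₐ(CF₃SO₃H (triflic acid)) ≈ -14
CH₃CH₂–OClO₃ loses ClO₄⁻: pKₐ(HClO₄) ≈ -10
CH₃CH₂–S(CH₃)₂⁺ loses SR'₂: pKₐ(R'₂SH⁺) ≈ -7
CH₃CH₂–NH₃⁺ loses NH₃: pKₐ(NH₄⁺) ≈ 9.2

CH₃CH₂–N₂⁺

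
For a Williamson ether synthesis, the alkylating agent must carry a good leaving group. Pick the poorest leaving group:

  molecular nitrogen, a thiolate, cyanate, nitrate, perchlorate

a thiolate

A good leaving group is a weak base: the lower the pKₐ of its conjugate acid, the more readily it departs.
molecular nitrogen: no meaningful conjugate acid; N₂ departs as an exceptionally stable neutral molecule
perchlorate: pKₐ(HClO₄) ≈ -10
nitrate: pKₐ(HNO₃) ≈ -1.3
cyanate: pKₐ(HOCN) ≈ 3.5
a thiolate: pKₐ(RSH (a thiol)) ≈ 10.5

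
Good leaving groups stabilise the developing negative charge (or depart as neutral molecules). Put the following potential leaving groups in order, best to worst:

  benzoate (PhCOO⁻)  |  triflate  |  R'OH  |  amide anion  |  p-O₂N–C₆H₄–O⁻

triflate > R'OH > benzoate (PhCOO⁻) > p-O₂N–C₆H₄–O⁻ > amide anion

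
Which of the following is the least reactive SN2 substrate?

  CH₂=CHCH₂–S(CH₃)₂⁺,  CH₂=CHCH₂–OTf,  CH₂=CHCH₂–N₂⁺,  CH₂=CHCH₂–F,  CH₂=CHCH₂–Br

CH₂=CHCH₂–F

The skeletons are identical, so relative rate is governed entirely by leaving-group ability.
Leaving-group ability tracks the stability of the departed species; conjugate-acid pKₐ is the usual yardstick (lower pKₐ → better LG).
CH₂=CHCH₂–N₂⁺ loses N₂: no meaningful conjugate acid; N₂ departs as an exceptionally stable neutral molecule
CH₂=CHCH₂–OTf loses OTf⁻: pKₐ(CF₃SO₃H (triflic acid)) ≈ -14
CH₂=CHCH₂–Br loses Br⁻: pKₐ(HBr) ≈ -9
CH₂=CHCH₂–S(CH₃)₂⁺ loses SR'₂: pKₐ(R'₂SH⁺) ≈ -7
CH₂=CHCH₂–F loses F⁻: pKₐ(HF) ≈ 3.2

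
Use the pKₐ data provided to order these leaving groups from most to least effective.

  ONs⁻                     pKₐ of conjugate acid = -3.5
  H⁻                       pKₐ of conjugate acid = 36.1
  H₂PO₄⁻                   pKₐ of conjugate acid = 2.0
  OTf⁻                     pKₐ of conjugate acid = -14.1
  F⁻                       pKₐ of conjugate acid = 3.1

OTf⁻ > ONs⁻ > H₂PO₄⁻ > F⁻ > H⁻

Lower conjugate-acid pKₐ ⇒ weaker base ⇒ better leaving group.
Sorting by the given values: OTf⁻ (-14.1), ONs⁻ (-3.5), H₂PO₄⁻ (2.0), F⁻ (3.1), H⁻ (36.1).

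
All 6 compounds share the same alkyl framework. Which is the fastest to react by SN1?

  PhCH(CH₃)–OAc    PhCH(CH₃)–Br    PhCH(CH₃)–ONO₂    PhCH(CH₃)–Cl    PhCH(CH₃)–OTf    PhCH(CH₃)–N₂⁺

PhCH(CH₃)–N₂⁺

Identical carbon frameworks mean the comparison reduces to leaving-group quality.
A good leaving group is a weak base: the lower the pKₐ of its conjugate acid, the more readily it departs.
PhCH(CH₃)–N₂⁺ loses N₂: no meaningful conjugate acid; N₂ departs as an exceptionally stable neutral molecule
PhCH(CH₃)–OTf loses OTf⁻: pKₐ(CF₃SO₃H (triflic acid)) ≈ -14
PhCH(CH₃)–Br loses Br⁻: pKₐ(HBr) ≈ -9
PhCH(CH₃)–Cl loses Cl⁻: pKₐ(HCl) ≈ -7
PhCH(CH₃)–ONO₂ loses NO₃⁻: pKₐ(HNO₃) ≈ -1.3
PhCH(CH₃)–OAc loses AcO⁻: pKₐ(CH₃COOH) ≈ 4.8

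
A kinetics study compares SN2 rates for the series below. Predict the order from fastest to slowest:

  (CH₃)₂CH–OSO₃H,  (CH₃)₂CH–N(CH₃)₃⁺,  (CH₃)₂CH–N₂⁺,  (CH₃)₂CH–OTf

(CH₃)₂CH–N₂⁺ > (CH₃)₂CH–OTf > (CH₃)₂CH–OSO₃H > (CH₃)₂CH–N(CH₃)₃⁺

The skeletons are identical, so relative rate is governed entirely by leaving-group ability.
Leaving-group ability tracks the stability of the departed species; conjugate-acid pKₐ is the usual yardstick (lower pKₐ → better LG).
(CH₃)₂CH–N₂⁺ loses N₂: no meaningful conjugate acid; N₂ departs as an exceptionally stable neutral molecule
(CH₃)₂CH–OTf loses OTf⁻: pKₐ(CF₃SO₃H (triflic acid)) ≈ -14
(CH₃)₂CH–OSO₃H loses HSO₄⁻: pKₐ(H₂SO₄) ≈ -3
(CH₃)₂CH–N(CH₃)₃⁺ loses NR'₃: pKₐ(R'₃NH⁺) ≈ 10.7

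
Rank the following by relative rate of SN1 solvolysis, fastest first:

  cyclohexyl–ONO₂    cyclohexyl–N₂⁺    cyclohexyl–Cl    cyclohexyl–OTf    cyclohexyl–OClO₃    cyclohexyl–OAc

With the same alkyl group throughout, only the leaving group differentiates the rates.
The more stable X⁻ (or X) is on its own — i.e. the weaker a base it is — the better a leaving group it makes.
cyclohexyl–N₂⁺ loses N₂: no meaningful conjugate acid; N₂ departs as an exceptionally stable neutral molecule
cyclohexyl–OTf loses OTf⁻: pKₐ(CF₃SO₃H (triflic acid)) ≈ -14
cyclohexyl–OClO₃ loses ClO₄⁻: pKₐ(HClO₄) ≈ -10
cyclohexyl–Cl loses Cl⁻: pKₐ(HCl) ≈ -7
cyclohexyl–ONO₂ loses NO₃⁻: pKₐ(HNO₃) ≈ -1.3
cyclohexyl–OAc loses AcO⁻: pKₐ(CH₃COOH) ≈ 4.8

cyclohexyl–N₂⁺ > cyclohexyl–OTf > cyclohexyl–OClO₃ > cyclohexyl–Cl > cyclohexyl–ONO₂ > cyclohexyl–OAc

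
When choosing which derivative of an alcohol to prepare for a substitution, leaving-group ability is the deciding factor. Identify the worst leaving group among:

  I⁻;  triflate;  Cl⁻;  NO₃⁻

NO₃⁻

Rank by basicity of the departing species: weakest base leaves most easily.
triflate: pKₐ(CF₃SO₃H (triflic acid)) ≈ -14
I⁻: pKₐ(HI) ≈ -10
Cl⁻: pKₐ(HCl) ≈ -7
NO₃⁻: pKₐ(HNO₃) ≈ -1.3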